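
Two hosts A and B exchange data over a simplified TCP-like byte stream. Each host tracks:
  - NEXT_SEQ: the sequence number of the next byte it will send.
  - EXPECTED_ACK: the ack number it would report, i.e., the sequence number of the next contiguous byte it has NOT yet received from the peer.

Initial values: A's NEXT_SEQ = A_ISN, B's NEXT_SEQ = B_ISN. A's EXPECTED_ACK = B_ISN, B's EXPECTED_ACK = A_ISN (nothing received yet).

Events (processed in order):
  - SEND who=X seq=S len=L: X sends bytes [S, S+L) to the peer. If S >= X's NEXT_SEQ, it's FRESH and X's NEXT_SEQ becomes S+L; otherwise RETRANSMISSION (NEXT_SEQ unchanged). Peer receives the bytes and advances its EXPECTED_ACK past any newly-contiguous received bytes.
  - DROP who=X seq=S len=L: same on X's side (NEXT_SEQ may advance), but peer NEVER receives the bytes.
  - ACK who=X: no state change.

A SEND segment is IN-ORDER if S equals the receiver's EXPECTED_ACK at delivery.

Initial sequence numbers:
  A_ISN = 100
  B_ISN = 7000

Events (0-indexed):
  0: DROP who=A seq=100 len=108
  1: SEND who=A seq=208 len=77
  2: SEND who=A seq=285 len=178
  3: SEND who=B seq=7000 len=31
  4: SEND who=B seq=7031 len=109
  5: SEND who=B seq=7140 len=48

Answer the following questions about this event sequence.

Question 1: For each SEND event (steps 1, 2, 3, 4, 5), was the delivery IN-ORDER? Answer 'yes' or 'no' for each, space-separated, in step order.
Step 1: SEND seq=208 -> out-of-order
Step 2: SEND seq=285 -> out-of-order
Step 3: SEND seq=7000 -> in-order
Step 4: SEND seq=7031 -> in-order
Step 5: SEND seq=7140 -> in-order

Answer: no no yes yes yes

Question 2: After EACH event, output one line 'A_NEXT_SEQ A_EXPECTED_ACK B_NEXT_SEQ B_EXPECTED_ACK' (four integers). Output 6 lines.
208 7000 7000 100
285 7000 7000 100
463 7000 7000 100
463 7031 7031 100
463 7140 7140 100
463 7188 7188 100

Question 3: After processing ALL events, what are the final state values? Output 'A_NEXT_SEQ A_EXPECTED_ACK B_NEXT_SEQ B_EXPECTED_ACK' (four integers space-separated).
After event 0: A_seq=208 A_ack=7000 B_seq=7000 B_ack=100
After event 1: A_seq=285 A_ack=7000 B_seq=7000 B_ack=100
After event 2: A_seq=463 A_ack=7000 B_seq=7000 B_ack=100
After event 3: A_seq=463 A_ack=7031 B_seq=7031 B_ack=100
After event 4: A_seq=463 A_ack=7140 B_seq=7140 B_ack=100
After event 5: A_seq=463 A_ack=7188 B_seq=7188 B_ack=100

Answer: 463 7188 7188 100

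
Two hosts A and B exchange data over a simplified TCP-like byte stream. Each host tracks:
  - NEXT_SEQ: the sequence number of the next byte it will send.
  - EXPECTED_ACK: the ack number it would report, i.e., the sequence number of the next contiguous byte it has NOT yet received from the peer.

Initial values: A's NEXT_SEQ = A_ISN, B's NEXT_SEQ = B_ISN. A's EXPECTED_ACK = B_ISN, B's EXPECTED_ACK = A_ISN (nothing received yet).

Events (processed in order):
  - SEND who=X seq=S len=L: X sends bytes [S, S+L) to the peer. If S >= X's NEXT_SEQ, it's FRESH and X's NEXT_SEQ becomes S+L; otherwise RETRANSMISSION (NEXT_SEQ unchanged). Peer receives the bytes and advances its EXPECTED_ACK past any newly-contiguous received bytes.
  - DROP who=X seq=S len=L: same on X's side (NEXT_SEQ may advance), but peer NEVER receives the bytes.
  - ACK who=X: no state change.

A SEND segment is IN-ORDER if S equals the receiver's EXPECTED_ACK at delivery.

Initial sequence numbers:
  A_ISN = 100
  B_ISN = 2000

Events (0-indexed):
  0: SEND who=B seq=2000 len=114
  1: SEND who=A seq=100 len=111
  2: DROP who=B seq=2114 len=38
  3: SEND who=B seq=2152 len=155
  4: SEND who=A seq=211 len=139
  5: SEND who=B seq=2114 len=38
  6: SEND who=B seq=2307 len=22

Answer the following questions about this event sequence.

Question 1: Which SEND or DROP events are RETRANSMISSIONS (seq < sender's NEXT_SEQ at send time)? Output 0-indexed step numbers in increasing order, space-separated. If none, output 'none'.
Answer: 5

Derivation:
Step 0: SEND seq=2000 -> fresh
Step 1: SEND seq=100 -> fresh
Step 2: DROP seq=2114 -> fresh
Step 3: SEND seq=2152 -> fresh
Step 4: SEND seq=211 -> fresh
Step 5: SEND seq=2114 -> retransmit
Step 6: SEND seq=2307 -> fresh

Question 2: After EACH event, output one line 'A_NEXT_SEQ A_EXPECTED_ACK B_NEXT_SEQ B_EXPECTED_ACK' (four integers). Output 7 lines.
100 2114 2114 100
211 2114 2114 211
211 2114 2152 211
211 2114 2307 211
350 2114 2307 350
350 2307 2307 350
350 2329 2329 350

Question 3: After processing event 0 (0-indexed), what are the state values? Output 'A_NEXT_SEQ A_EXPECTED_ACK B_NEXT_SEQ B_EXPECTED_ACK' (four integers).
After event 0: A_seq=100 A_ack=2114 B_seq=2114 B_ack=100

100 2114 2114 100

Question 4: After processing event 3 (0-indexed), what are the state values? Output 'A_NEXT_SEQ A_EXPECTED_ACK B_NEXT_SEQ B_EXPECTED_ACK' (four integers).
After event 0: A_seq=100 A_ack=2114 B_seq=2114 B_ack=100
After event 1: A_seq=211 A_ack=2114 B_seq=2114 B_ack=211
After event 2: A_seq=211 A_ack=2114 B_seq=2152 B_ack=211
After event 3: A_seq=211 A_ack=2114 B_seq=2307 B_ack=211

211 2114 2307 211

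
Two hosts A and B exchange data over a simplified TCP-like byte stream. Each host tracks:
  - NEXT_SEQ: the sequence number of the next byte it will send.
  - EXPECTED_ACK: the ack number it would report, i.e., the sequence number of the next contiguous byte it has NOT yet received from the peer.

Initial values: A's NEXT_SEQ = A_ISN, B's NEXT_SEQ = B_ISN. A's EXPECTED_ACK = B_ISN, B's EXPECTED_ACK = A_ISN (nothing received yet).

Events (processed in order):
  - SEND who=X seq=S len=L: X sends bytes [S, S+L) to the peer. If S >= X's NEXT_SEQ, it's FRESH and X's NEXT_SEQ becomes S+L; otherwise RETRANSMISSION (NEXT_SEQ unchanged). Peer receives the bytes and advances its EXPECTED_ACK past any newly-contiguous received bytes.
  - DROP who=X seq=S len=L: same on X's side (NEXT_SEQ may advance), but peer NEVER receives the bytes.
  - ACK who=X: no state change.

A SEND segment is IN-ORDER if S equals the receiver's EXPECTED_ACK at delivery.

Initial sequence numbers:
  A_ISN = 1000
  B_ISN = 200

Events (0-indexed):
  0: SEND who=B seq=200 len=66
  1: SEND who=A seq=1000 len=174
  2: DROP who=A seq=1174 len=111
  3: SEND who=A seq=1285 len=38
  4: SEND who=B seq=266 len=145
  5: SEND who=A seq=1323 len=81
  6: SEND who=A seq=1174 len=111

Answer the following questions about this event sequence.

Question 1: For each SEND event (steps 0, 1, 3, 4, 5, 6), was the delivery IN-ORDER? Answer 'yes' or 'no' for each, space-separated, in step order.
Step 0: SEND seq=200 -> in-order
Step 1: SEND seq=1000 -> in-order
Step 3: SEND seq=1285 -> out-of-order
Step 4: SEND seq=266 -> in-order
Step 5: SEND seq=1323 -> out-of-order
Step 6: SEND seq=1174 -> in-order

Answer: yes yes no yes no yes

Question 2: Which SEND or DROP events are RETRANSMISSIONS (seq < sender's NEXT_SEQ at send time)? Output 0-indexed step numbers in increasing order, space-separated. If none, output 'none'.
Answer: 6

Derivation:
Step 0: SEND seq=200 -> fresh
Step 1: SEND seq=1000 -> fresh
Step 2: DROP seq=1174 -> fresh
Step 3: SEND seq=1285 -> fresh
Step 4: SEND seq=266 -> fresh
Step 5: SEND seq=1323 -> fresh
Step 6: SEND seq=1174 -> retransmit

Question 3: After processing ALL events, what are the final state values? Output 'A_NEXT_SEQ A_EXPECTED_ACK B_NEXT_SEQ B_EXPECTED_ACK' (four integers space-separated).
Answer: 1404 411 411 1404

Derivation:
After event 0: A_seq=1000 A_ack=266 B_seq=266 B_ack=1000
After event 1: A_seq=1174 A_ack=266 B_seq=266 B_ack=1174
After event 2: A_seq=1285 A_ack=266 B_seq=266 B_ack=1174
After event 3: A_seq=1323 A_ack=266 B_seq=266 B_ack=1174
After event 4: A_seq=1323 A_ack=411 B_seq=411 B_ack=1174
After event 5: A_seq=1404 A_ack=411 B_seq=411 B_ack=1174
After event 6: A_seq=1404 A_ack=411 B_seq=411 B_ack=1404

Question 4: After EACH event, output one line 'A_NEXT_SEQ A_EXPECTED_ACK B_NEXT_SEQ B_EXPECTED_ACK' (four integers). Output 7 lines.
1000 266 266 1000
1174 266 266 1174
1285 266 266 1174
1323 266 266 1174
1323 411 411 1174
1404 411 411 1174
1404 411 411 1404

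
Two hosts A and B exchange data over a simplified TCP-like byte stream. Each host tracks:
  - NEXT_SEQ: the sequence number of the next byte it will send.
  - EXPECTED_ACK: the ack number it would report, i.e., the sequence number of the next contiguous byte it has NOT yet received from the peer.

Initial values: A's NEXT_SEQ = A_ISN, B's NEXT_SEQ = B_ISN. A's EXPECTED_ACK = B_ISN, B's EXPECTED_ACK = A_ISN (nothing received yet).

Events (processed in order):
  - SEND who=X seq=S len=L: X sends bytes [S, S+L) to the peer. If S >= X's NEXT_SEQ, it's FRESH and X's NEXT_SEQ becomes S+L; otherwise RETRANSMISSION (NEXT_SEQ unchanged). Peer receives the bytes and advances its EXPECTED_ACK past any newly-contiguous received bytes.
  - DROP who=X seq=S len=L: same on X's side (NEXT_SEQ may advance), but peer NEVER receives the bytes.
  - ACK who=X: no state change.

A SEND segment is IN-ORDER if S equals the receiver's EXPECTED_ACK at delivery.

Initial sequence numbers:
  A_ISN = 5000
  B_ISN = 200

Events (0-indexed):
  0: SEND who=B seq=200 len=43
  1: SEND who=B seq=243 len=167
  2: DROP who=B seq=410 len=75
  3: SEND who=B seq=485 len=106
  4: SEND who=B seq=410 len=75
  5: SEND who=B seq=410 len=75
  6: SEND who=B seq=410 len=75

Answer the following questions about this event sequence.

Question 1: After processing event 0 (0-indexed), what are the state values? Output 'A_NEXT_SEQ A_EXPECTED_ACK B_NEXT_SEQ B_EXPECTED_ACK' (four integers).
After event 0: A_seq=5000 A_ack=243 B_seq=243 B_ack=5000

5000 243 243 5000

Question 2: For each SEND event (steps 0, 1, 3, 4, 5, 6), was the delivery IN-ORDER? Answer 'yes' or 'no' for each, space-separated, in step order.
Step 0: SEND seq=200 -> in-order
Step 1: SEND seq=243 -> in-order
Step 3: SEND seq=485 -> out-of-order
Step 4: SEND seq=410 -> in-order
Step 5: SEND seq=410 -> out-of-order
Step 6: SEND seq=410 -> out-of-order

Answer: yes yes no yes no no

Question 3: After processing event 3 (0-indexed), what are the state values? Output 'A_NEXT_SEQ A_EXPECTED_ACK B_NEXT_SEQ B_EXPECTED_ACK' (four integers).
After event 0: A_seq=5000 A_ack=243 B_seq=243 B_ack=5000
After event 1: A_seq=5000 A_ack=410 B_seq=410 B_ack=5000
After event 2: A_seq=5000 A_ack=410 B_seq=485 B_ack=5000
After event 3: A_seq=5000 A_ack=410 B_seq=591 B_ack=5000

5000 410 591 5000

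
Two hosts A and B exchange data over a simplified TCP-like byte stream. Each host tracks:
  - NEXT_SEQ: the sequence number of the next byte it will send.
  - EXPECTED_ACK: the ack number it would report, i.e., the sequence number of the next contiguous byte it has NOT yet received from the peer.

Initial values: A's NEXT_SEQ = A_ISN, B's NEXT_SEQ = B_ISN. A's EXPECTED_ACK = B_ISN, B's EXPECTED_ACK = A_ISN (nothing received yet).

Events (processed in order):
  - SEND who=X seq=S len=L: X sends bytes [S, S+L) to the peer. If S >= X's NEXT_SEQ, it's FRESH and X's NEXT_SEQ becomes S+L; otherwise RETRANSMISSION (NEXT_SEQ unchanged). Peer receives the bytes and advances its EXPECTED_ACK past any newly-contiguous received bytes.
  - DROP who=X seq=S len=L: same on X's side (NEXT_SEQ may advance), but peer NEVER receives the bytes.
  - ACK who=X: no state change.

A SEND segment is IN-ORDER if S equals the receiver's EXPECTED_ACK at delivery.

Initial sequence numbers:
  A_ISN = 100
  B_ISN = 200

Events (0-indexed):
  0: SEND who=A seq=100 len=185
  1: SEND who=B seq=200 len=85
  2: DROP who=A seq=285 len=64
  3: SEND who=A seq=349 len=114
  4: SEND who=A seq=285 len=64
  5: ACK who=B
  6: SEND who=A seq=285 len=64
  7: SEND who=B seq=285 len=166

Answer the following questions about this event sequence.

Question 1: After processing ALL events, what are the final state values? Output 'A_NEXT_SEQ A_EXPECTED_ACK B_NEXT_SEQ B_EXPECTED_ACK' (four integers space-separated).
After event 0: A_seq=285 A_ack=200 B_seq=200 B_ack=285
After event 1: A_seq=285 A_ack=285 B_seq=285 B_ack=285
After event 2: A_seq=349 A_ack=285 B_seq=285 B_ack=285
After event 3: A_seq=463 A_ack=285 B_seq=285 B_ack=285
After event 4: A_seq=463 A_ack=285 B_seq=285 B_ack=463
After event 5: A_seq=463 A_ack=285 B_seq=285 B_ack=463
After event 6: A_seq=463 A_ack=285 B_seq=285 B_ack=463
After event 7: A_seq=463 A_ack=451 B_seq=451 B_ack=463

Answer: 463 451 451 463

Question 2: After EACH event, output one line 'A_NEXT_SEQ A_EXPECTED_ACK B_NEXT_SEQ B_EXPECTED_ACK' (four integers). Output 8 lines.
285 200 200 285
285 285 285 285
349 285 285 285
463 285 285 285
463 285 285 463
463 285 285 463
463 285 285 463
463 451 451 463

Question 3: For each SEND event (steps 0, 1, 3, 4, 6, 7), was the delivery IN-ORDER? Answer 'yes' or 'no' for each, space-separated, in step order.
Answer: yes yes no yes no yes

Derivation:
Step 0: SEND seq=100 -> in-order
Step 1: SEND seq=200 -> in-order
Step 3: SEND seq=349 -> out-of-order
Step 4: SEND seq=285 -> in-order
Step 6: SEND seq=285 -> out-of-order
Step 7: SEND seq=285 -> in-order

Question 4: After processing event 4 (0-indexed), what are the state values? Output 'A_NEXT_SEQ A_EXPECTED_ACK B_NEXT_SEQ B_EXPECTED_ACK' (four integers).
After event 0: A_seq=285 A_ack=200 B_seq=200 B_ack=285
After event 1: A_seq=285 A_ack=285 B_seq=285 B_ack=285
After event 2: A_seq=349 A_ack=285 B_seq=285 B_ack=285
After event 3: A_seq=463 A_ack=285 B_seq=285 B_ack=285
After event 4: A_seq=463 A_ack=285 B_seq=285 B_ack=463

463 285 285 463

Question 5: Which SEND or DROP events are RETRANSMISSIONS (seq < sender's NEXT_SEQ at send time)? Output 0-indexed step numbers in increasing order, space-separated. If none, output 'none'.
Answer: 4 6

Derivation:
Step 0: SEND seq=100 -> fresh
Step 1: SEND seq=200 -> fresh
Step 2: DROP seq=285 -> fresh
Step 3: SEND seq=349 -> fresh
Step 4: SEND seq=285 -> retransmit
Step 6: SEND seq=285 -> retransmit
Step 7: SEND seq=285 -> fresh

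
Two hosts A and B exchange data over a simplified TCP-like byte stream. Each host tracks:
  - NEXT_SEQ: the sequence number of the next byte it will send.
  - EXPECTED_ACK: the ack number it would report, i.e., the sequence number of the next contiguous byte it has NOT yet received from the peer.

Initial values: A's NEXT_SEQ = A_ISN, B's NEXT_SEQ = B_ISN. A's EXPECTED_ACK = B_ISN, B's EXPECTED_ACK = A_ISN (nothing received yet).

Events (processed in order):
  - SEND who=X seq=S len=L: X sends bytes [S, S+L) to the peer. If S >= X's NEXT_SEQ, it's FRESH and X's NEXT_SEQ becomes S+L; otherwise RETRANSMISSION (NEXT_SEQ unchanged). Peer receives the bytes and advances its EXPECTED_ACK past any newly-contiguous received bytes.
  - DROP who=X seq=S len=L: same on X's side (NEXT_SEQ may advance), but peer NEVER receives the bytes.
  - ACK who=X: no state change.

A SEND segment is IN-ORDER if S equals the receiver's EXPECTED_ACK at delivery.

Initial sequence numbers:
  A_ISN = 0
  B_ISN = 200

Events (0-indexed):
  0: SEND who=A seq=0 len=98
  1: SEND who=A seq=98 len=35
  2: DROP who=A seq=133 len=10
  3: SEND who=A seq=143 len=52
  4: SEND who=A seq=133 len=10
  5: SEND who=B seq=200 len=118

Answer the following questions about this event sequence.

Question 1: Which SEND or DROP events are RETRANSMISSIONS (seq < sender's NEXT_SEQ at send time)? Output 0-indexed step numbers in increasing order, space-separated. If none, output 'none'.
Answer: 4

Derivation:
Step 0: SEND seq=0 -> fresh
Step 1: SEND seq=98 -> fresh
Step 2: DROP seq=133 -> fresh
Step 3: SEND seq=143 -> fresh
Step 4: SEND seq=133 -> retransmit
Step 5: SEND seq=200 -> fresh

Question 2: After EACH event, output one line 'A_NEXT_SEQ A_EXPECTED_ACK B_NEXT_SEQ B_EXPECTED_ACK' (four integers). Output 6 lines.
98 200 200 98
133 200 200 133
143 200 200 133
195 200 200 133
195 200 200 195
195 318 318 195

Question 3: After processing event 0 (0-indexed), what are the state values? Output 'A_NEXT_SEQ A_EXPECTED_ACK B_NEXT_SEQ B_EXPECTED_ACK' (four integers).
After event 0: A_seq=98 A_ack=200 B_seq=200 B_ack=98

98 200 200 98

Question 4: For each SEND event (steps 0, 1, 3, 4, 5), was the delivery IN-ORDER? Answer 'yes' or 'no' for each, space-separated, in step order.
Answer: yes yes no yes yes

Derivation:
Step 0: SEND seq=0 -> in-order
Step 1: SEND seq=98 -> in-order
Step 3: SEND seq=143 -> out-of-order
Step 4: SEND seq=133 -> in-order
Step 5: SEND seq=200 -> in-order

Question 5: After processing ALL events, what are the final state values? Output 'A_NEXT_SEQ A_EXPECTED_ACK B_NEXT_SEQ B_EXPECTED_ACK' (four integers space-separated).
After event 0: A_seq=98 A_ack=200 B_seq=200 B_ack=98
After event 1: A_seq=133 A_ack=200 B_seq=200 B_ack=133
After event 2: A_seq=143 A_ack=200 B_seq=200 B_ack=133
After event 3: A_seq=195 A_ack=200 B_seq=200 B_ack=133
After event 4: A_seq=195 A_ack=200 B_seq=200 B_ack=195
After event 5: A_seq=195 A_ack=318 B_seq=318 B_ack=195

Answer: 195 318 318 195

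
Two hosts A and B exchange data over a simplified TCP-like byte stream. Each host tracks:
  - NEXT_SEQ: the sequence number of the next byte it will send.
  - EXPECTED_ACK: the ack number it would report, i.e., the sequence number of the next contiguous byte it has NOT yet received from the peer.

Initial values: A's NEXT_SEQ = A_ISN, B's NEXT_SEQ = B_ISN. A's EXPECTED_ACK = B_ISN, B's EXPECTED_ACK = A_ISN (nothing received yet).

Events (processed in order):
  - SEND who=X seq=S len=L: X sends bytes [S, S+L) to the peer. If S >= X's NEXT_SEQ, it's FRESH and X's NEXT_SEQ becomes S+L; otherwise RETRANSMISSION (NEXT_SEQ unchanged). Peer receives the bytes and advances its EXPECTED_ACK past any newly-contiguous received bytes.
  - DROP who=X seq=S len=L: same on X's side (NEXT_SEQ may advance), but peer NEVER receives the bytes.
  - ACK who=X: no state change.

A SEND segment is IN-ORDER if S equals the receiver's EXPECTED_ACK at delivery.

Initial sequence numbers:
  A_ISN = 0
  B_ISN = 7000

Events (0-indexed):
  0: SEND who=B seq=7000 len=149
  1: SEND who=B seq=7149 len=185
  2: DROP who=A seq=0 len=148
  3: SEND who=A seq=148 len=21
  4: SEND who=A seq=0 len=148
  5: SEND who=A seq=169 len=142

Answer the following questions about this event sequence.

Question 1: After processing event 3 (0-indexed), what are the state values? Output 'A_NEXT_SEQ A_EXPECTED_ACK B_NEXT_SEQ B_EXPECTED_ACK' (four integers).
After event 0: A_seq=0 A_ack=7149 B_seq=7149 B_ack=0
After event 1: A_seq=0 A_ack=7334 B_seq=7334 B_ack=0
After event 2: A_seq=148 A_ack=7334 B_seq=7334 B_ack=0
After event 3: A_seq=169 A_ack=7334 B_seq=7334 B_ack=0

169 7334 7334 0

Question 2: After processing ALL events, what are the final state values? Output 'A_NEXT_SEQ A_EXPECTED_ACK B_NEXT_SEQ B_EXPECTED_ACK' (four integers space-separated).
Answer: 311 7334 7334 311

Derivation:
After event 0: A_seq=0 A_ack=7149 B_seq=7149 B_ack=0
After event 1: A_seq=0 A_ack=7334 B_seq=7334 B_ack=0
After event 2: A_seq=148 A_ack=7334 B_seq=7334 B_ack=0
After event 3: A_seq=169 A_ack=7334 B_seq=7334 B_ack=0
After event 4: A_seq=169 A_ack=7334 B_seq=7334 B_ack=169
After event 5: A_seq=311 A_ack=7334 B_seq=7334 B_ack=311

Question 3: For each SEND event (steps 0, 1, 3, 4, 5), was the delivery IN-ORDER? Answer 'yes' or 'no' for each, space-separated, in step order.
Step 0: SEND seq=7000 -> in-order
Step 1: SEND seq=7149 -> in-order
Step 3: SEND seq=148 -> out-of-order
Step 4: SEND seq=0 -> in-order
Step 5: SEND seq=169 -> in-order

Answer: yes yes no yes yes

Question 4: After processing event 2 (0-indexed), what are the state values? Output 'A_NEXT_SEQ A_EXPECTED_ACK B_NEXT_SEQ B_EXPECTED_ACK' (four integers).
After event 0: A_seq=0 A_ack=7149 B_seq=7149 B_ack=0
After event 1: A_seq=0 A_ack=7334 B_seq=7334 B_ack=0
After event 2: A_seq=148 A_ack=7334 B_seq=7334 B_ack=0

148 7334 7334 0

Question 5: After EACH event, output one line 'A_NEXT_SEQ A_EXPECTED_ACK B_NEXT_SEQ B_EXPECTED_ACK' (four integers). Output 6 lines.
0 7149 7149 0
0 7334 7334 0
148 7334 7334 0
169 7334 7334 0
169 7334 7334 169
311 7334 7334 311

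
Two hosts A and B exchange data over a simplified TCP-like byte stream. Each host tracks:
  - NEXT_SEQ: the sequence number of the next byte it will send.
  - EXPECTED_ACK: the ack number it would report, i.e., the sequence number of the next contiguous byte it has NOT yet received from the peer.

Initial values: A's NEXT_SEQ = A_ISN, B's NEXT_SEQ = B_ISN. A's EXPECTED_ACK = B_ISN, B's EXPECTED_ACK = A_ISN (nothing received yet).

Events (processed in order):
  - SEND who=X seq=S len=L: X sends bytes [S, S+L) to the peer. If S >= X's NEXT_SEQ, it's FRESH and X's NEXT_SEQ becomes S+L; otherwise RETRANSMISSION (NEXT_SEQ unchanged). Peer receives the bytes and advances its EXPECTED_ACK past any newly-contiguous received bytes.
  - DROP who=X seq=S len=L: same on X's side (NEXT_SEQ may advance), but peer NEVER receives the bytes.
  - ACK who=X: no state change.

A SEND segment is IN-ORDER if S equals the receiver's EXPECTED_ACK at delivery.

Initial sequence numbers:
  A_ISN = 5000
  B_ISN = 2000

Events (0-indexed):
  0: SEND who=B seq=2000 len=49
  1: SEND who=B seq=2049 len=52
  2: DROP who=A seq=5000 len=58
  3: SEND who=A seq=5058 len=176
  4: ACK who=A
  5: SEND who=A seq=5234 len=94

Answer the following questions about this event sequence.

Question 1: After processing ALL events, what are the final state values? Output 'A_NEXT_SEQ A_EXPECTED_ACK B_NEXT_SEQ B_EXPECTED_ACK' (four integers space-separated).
Answer: 5328 2101 2101 5000

Derivation:
After event 0: A_seq=5000 A_ack=2049 B_seq=2049 B_ack=5000
After event 1: A_seq=5000 A_ack=2101 B_seq=2101 B_ack=5000
After event 2: A_seq=5058 A_ack=2101 B_seq=2101 B_ack=5000
After event 3: A_seq=5234 A_ack=2101 B_seq=2101 B_ack=5000
After event 4: A_seq=5234 A_ack=2101 B_seq=2101 B_ack=5000
After event 5: A_seq=5328 A_ack=2101 B_seq=2101 B_ack=5000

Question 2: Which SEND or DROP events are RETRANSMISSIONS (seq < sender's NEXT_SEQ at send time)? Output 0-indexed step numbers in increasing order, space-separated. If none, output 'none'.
Step 0: SEND seq=2000 -> fresh
Step 1: SEND seq=2049 -> fresh
Step 2: DROP seq=5000 -> fresh
Step 3: SEND seq=5058 -> fresh
Step 5: SEND seq=5234 -> fresh

Answer: none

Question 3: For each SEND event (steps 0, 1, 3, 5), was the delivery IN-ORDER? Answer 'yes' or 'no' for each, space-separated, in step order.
Answer: yes yes no no

Derivation:
Step 0: SEND seq=2000 -> in-order
Step 1: SEND seq=2049 -> in-order
Step 3: SEND seq=5058 -> out-of-order
Step 5: SEND seq=5234 -> out-of-order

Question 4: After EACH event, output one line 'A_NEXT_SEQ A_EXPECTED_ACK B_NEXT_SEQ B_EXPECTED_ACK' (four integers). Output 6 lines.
5000 2049 2049 5000
5000 2101 2101 5000
5058 2101 2101 5000
5234 2101 2101 5000
5234 2101 2101 5000
5328 2101 2101 5000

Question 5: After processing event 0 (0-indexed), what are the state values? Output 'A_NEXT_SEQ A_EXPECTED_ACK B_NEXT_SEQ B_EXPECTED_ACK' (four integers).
After event 0: A_seq=5000 A_ack=2049 B_seq=2049 B_ack=5000

5000 2049 2049 5000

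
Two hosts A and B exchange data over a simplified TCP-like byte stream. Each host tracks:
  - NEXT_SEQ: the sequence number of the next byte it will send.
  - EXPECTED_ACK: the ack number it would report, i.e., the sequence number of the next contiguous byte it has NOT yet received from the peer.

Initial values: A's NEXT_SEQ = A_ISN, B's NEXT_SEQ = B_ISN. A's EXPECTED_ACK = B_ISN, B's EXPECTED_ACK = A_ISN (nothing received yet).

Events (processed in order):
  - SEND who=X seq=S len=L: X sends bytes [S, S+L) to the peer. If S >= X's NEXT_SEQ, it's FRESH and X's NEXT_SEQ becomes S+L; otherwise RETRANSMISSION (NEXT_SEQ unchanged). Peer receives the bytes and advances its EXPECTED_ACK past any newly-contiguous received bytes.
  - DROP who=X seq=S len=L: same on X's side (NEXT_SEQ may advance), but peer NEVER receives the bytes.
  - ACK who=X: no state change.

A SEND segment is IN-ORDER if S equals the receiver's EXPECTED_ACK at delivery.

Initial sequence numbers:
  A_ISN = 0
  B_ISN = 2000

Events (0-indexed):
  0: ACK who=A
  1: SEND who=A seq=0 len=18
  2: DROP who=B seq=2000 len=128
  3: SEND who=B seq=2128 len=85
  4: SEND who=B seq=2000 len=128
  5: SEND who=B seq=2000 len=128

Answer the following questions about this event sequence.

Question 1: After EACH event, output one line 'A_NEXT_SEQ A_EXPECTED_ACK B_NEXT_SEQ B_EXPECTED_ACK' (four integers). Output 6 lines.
0 2000 2000 0
18 2000 2000 18
18 2000 2128 18
18 2000 2213 18
18 2213 2213 18
18 2213 2213 18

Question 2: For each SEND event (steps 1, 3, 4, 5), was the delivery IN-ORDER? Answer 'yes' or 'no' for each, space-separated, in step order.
Step 1: SEND seq=0 -> in-order
Step 3: SEND seq=2128 -> out-of-order
Step 4: SEND seq=2000 -> in-order
Step 5: SEND seq=2000 -> out-of-order

Answer: yes no yes no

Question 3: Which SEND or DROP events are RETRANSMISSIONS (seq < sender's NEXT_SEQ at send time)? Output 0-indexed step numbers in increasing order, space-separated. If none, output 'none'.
Step 1: SEND seq=0 -> fresh
Step 2: DROP seq=2000 -> fresh
Step 3: SEND seq=2128 -> fresh
Step 4: SEND seq=2000 -> retransmit
Step 5: SEND seq=2000 -> retransmit

Answer: 4 5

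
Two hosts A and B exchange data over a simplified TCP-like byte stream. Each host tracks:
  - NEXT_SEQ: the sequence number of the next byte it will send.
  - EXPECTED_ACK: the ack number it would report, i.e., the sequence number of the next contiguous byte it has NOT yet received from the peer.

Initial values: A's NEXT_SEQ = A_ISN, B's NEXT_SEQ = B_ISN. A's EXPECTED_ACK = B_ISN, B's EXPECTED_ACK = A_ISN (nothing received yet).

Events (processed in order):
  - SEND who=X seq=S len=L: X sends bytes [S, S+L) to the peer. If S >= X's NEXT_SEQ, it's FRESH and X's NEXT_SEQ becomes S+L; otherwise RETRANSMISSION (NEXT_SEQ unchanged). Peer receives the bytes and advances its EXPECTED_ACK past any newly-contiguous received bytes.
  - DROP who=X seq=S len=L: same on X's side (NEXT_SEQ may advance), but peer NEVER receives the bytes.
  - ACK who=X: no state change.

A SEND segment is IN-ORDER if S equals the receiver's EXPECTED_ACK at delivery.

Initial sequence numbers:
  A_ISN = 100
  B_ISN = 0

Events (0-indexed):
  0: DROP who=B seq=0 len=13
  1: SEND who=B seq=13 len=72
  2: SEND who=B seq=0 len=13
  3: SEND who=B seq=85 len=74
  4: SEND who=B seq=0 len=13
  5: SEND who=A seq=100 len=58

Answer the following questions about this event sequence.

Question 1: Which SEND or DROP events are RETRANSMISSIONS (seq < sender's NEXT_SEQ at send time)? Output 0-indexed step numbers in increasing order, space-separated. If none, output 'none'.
Step 0: DROP seq=0 -> fresh
Step 1: SEND seq=13 -> fresh
Step 2: SEND seq=0 -> retransmit
Step 3: SEND seq=85 -> fresh
Step 4: SEND seq=0 -> retransmit
Step 5: SEND seq=100 -> fresh

Answer: 2 4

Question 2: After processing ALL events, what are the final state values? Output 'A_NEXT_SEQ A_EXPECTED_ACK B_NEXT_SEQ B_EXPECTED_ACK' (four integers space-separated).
After event 0: A_seq=100 A_ack=0 B_seq=13 B_ack=100
After event 1: A_seq=100 A_ack=0 B_seq=85 B_ack=100
After event 2: A_seq=100 A_ack=85 B_seq=85 B_ack=100
After event 3: A_seq=100 A_ack=159 B_seq=159 B_ack=100
After event 4: A_seq=100 A_ack=159 B_seq=159 B_ack=100
After event 5: A_seq=158 A_ack=159 B_seq=159 B_ack=158

Answer: 158 159 159 158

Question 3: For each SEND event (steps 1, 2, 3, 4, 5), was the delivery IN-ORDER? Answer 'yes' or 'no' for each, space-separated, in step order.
Step 1: SEND seq=13 -> out-of-order
Step 2: SEND seq=0 -> in-order
Step 3: SEND seq=85 -> in-order
Step 4: SEND seq=0 -> out-of-order
Step 5: SEND seq=100 -> in-order

Answer: no yes yes no yes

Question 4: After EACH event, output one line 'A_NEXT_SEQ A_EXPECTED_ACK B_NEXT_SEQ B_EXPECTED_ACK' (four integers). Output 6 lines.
100 0 13 100
100 0 85 100
100 85 85 100
100 159 159 100
100 159 159 100
158 159 159 158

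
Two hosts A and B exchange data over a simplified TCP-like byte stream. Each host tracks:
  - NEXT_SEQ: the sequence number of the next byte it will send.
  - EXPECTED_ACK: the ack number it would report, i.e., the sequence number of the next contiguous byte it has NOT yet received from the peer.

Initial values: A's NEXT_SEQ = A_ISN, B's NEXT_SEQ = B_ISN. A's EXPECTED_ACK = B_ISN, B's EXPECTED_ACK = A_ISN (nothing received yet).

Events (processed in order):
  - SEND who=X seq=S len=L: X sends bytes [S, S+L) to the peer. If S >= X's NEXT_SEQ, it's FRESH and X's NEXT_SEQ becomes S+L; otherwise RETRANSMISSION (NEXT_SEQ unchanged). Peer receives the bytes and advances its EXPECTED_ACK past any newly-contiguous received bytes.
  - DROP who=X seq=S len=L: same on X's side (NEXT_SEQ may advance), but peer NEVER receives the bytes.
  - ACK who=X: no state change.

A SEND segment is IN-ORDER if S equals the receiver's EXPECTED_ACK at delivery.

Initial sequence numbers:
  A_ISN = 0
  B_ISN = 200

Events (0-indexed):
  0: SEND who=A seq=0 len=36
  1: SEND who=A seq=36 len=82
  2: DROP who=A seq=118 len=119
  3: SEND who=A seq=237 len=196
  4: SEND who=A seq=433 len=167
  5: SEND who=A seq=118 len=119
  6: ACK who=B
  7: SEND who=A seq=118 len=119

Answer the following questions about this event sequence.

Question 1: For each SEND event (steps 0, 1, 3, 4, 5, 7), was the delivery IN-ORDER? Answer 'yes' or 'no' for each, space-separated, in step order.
Answer: yes yes no no yes no

Derivation:
Step 0: SEND seq=0 -> in-order
Step 1: SEND seq=36 -> in-order
Step 3: SEND seq=237 -> out-of-order
Step 4: SEND seq=433 -> out-of-order
Step 5: SEND seq=118 -> in-order
Step 7: SEND seq=118 -> out-of-order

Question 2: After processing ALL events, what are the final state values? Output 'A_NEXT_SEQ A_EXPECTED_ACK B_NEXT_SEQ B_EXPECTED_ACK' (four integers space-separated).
After event 0: A_seq=36 A_ack=200 B_seq=200 B_ack=36
After event 1: A_seq=118 A_ack=200 B_seq=200 B_ack=118
After event 2: A_seq=237 A_ack=200 B_seq=200 B_ack=118
After event 3: A_seq=433 A_ack=200 B_seq=200 B_ack=118
After event 4: A_seq=600 A_ack=200 B_seq=200 B_ack=118
After event 5: A_seq=600 A_ack=200 B_seq=200 B_ack=600
After event 6: A_seq=600 A_ack=200 B_seq=200 B_ack=600
After event 7: A_seq=600 A_ack=200 B_seq=200 B_ack=600

Answer: 600 200 200 600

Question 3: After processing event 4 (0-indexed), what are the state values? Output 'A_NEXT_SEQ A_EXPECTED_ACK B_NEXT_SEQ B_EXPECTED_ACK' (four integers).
After event 0: A_seq=36 A_ack=200 B_seq=200 B_ack=36
After event 1: A_seq=118 A_ack=200 B_seq=200 B_ack=118
After event 2: A_seq=237 A_ack=200 B_seq=200 B_ack=118
After event 3: A_seq=433 A_ack=200 B_seq=200 B_ack=118
After event 4: A_seq=600 A_ack=200 B_seq=200 B_ack=118

600 200 200 118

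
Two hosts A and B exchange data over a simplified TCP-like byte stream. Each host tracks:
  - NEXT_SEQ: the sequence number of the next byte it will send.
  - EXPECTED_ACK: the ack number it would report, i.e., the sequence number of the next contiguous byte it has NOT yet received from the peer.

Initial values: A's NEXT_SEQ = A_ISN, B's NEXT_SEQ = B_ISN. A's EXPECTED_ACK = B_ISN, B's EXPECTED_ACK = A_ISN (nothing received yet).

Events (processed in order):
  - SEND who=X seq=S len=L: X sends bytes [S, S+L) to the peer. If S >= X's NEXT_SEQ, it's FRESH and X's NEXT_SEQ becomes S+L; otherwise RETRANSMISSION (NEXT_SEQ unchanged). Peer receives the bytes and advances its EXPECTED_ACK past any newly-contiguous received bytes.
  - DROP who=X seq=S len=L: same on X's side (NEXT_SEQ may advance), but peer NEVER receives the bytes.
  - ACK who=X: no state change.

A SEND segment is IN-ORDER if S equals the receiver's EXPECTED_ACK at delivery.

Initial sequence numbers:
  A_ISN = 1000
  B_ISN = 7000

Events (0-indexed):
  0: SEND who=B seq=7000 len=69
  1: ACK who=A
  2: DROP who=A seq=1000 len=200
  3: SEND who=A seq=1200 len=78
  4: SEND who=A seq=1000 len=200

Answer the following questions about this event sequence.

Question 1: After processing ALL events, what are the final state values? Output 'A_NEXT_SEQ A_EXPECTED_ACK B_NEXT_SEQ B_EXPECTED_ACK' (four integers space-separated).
Answer: 1278 7069 7069 1278

Derivation:
After event 0: A_seq=1000 A_ack=7069 B_seq=7069 B_ack=1000
After event 1: A_seq=1000 A_ack=7069 B_seq=7069 B_ack=1000
After event 2: A_seq=1200 A_ack=7069 B_seq=7069 B_ack=1000
After event 3: A_seq=1278 A_ack=7069 B_seq=7069 B_ack=1000
After event 4: A_seq=1278 A_ack=7069 B_seq=7069 B_ack=1278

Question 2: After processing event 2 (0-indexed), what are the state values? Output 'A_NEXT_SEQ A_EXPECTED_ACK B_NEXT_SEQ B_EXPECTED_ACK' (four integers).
After event 0: A_seq=1000 A_ack=7069 B_seq=7069 B_ack=1000
After event 1: A_seq=1000 A_ack=7069 B_seq=7069 B_ack=1000
After event 2: A_seq=1200 A_ack=7069 B_seq=7069 B_ack=1000

1200 7069 7069 1000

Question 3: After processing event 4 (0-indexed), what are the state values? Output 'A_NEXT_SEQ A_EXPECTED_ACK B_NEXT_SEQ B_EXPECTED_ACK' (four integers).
After event 0: A_seq=1000 A_ack=7069 B_seq=7069 B_ack=1000
After event 1: A_seq=1000 A_ack=7069 B_seq=7069 B_ack=1000
After event 2: A_seq=1200 A_ack=7069 B_seq=7069 B_ack=1000
After event 3: A_seq=1278 A_ack=7069 B_seq=7069 B_ack=1000
After event 4: A_seq=1278 A_ack=7069 B_seq=7069 B_ack=1278

1278 7069 7069 1278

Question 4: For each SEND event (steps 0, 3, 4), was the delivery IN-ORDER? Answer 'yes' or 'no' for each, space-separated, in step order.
Answer: yes no yes

Derivation:
Step 0: SEND seq=7000 -> in-order
Step 3: SEND seq=1200 -> out-of-order
Step 4: SEND seq=1000 -> in-order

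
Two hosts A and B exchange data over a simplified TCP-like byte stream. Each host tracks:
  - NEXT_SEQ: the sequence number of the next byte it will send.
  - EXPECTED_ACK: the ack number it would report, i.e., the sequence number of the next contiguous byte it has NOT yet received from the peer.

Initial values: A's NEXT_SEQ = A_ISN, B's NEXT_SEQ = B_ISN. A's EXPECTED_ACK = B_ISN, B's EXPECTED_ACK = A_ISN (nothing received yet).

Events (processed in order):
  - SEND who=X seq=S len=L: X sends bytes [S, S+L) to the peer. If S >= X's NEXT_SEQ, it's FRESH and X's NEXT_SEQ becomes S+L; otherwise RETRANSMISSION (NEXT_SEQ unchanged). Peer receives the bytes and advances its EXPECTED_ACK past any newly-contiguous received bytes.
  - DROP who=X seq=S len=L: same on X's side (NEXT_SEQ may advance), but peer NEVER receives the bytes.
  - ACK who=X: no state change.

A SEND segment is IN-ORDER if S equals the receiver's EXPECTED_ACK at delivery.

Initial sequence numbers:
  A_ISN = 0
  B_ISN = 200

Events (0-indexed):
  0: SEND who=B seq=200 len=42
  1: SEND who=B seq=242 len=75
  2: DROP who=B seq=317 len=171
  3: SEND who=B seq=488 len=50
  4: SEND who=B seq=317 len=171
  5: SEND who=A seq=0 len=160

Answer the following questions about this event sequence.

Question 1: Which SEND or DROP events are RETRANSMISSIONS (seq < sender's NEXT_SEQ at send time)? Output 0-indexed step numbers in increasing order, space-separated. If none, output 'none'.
Step 0: SEND seq=200 -> fresh
Step 1: SEND seq=242 -> fresh
Step 2: DROP seq=317 -> fresh
Step 3: SEND seq=488 -> fresh
Step 4: SEND seq=317 -> retransmit
Step 5: SEND seq=0 -> fresh

Answer: 4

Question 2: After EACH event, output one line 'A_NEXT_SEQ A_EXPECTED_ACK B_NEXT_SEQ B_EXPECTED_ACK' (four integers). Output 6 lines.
0 242 242 0
0 317 317 0
0 317 488 0
0 317 538 0
0 538 538 0
160 538 538 160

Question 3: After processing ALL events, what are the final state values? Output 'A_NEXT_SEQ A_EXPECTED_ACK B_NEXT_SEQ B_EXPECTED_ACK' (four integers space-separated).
After event 0: A_seq=0 A_ack=242 B_seq=242 B_ack=0
After event 1: A_seq=0 A_ack=317 B_seq=317 B_ack=0
After event 2: A_seq=0 A_ack=317 B_seq=488 B_ack=0
After event 3: A_seq=0 A_ack=317 B_seq=538 B_ack=0
After event 4: A_seq=0 A_ack=538 B_seq=538 B_ack=0
After event 5: A_seq=160 A_ack=538 B_seq=538 B_ack=160

Answer: 160 538 538 160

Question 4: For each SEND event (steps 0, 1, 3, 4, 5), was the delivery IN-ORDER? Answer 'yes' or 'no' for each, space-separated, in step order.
Answer: yes yes no yes yes

Derivation:
Step 0: SEND seq=200 -> in-order
Step 1: SEND seq=242 -> in-order
Step 3: SEND seq=488 -> out-of-order
Step 4: SEND seq=317 -> in-order
Step 5: SEND seq=0 -> in-order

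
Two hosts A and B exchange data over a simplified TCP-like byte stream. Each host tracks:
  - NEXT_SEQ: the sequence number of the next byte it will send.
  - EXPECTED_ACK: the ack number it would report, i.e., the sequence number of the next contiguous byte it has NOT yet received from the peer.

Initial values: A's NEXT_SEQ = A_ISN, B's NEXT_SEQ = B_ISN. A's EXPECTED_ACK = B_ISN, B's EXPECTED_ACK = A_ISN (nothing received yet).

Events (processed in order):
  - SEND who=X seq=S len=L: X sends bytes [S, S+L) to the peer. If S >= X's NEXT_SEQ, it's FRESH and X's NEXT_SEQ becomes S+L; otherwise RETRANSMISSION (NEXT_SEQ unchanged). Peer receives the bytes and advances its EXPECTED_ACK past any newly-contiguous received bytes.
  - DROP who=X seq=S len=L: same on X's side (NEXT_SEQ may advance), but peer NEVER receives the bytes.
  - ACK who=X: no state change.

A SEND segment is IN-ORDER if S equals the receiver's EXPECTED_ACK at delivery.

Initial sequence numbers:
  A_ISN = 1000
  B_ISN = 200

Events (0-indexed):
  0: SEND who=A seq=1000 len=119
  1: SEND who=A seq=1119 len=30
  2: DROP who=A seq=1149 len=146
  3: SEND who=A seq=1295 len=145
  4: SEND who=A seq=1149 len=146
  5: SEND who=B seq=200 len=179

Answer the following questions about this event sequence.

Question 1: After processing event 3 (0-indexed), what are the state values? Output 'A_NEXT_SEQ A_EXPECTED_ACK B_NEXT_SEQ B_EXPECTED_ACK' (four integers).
After event 0: A_seq=1119 A_ack=200 B_seq=200 B_ack=1119
After event 1: A_seq=1149 A_ack=200 B_seq=200 B_ack=1149
After event 2: A_seq=1295 A_ack=200 B_seq=200 B_ack=1149
After event 3: A_seq=1440 A_ack=200 B_seq=200 B_ack=1149

1440 200 200 1149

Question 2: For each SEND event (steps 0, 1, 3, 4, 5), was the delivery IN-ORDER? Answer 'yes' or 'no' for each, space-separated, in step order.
Step 0: SEND seq=1000 -> in-order
Step 1: SEND seq=1119 -> in-order
Step 3: SEND seq=1295 -> out-of-order
Step 4: SEND seq=1149 -> in-order
Step 5: SEND seq=200 -> in-order

Answer: yes yes no yes yes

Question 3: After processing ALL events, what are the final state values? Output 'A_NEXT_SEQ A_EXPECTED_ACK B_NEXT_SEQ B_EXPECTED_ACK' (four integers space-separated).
Answer: 1440 379 379 1440

Derivation:
After event 0: A_seq=1119 A_ack=200 B_seq=200 B_ack=1119
After event 1: A_seq=1149 A_ack=200 B_seq=200 B_ack=1149
After event 2: A_seq=1295 A_ack=200 B_seq=200 B_ack=1149
After event 3: A_seq=1440 A_ack=200 B_seq=200 B_ack=1149
After event 4: A_seq=1440 A_ack=200 B_seq=200 B_ack=1440
After event 5: A_seq=1440 A_ack=379 B_seq=379 B_ack=1440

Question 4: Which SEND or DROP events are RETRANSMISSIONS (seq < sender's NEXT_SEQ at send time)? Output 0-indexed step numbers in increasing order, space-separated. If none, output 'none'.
Step 0: SEND seq=1000 -> fresh
Step 1: SEND seq=1119 -> fresh
Step 2: DROP seq=1149 -> fresh
Step 3: SEND seq=1295 -> fresh
Step 4: SEND seq=1149 -> retransmit
Step 5: SEND seq=200 -> fresh

Answer: 4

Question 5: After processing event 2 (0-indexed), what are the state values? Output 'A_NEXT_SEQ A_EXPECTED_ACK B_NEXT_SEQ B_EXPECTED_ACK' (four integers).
After event 0: A_seq=1119 A_ack=200 B_seq=200 B_ack=1119
After event 1: A_seq=1149 A_ack=200 B_seq=200 B_ack=1149
After event 2: A_seq=1295 A_ack=200 B_seq=200 B_ack=1149

1295 200 200 1149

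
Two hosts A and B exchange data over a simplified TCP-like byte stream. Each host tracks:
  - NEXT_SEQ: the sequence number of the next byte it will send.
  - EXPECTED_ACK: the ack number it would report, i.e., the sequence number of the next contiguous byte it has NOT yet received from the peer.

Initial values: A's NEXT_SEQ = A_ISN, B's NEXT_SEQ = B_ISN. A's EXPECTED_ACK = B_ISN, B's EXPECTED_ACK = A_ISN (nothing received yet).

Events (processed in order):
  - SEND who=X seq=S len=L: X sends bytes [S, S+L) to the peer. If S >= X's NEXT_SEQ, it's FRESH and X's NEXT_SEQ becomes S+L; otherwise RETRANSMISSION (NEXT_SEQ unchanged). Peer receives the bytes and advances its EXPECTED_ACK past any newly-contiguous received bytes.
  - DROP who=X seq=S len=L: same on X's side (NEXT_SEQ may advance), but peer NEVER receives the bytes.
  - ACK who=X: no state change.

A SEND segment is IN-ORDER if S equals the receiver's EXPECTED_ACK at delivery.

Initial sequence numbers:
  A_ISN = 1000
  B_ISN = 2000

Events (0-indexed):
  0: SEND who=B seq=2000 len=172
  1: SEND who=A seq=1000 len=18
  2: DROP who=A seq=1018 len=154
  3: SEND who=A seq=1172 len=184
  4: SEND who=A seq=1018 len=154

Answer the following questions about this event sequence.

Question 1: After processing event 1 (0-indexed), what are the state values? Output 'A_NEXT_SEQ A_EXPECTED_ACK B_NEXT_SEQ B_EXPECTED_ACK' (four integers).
After event 0: A_seq=1000 A_ack=2172 B_seq=2172 B_ack=1000
After event 1: A_seq=1018 A_ack=2172 B_seq=2172 B_ack=1018

1018 2172 2172 1018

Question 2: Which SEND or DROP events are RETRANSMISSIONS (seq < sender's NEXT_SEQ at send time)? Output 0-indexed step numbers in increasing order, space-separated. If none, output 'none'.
Answer: 4

Derivation:
Step 0: SEND seq=2000 -> fresh
Step 1: SEND seq=1000 -> fresh
Step 2: DROP seq=1018 -> fresh
Step 3: SEND seq=1172 -> fresh
Step 4: SEND seq=1018 -> retransmit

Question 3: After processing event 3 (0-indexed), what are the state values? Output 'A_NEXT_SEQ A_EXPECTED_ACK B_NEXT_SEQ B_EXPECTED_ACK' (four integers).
After event 0: A_seq=1000 A_ack=2172 B_seq=2172 B_ack=1000
After event 1: A_seq=1018 A_ack=2172 B_seq=2172 B_ack=1018
After event 2: A_seq=1172 A_ack=2172 B_seq=2172 B_ack=1018
After event 3: A_seq=1356 A_ack=2172 B_seq=2172 B_ack=1018

1356 2172 2172 1018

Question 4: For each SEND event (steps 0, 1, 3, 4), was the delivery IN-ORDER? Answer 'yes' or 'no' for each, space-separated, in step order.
Step 0: SEND seq=2000 -> in-order
Step 1: SEND seq=1000 -> in-order
Step 3: SEND seq=1172 -> out-of-order
Step 4: SEND seq=1018 -> in-order

Answer: yes yes no yes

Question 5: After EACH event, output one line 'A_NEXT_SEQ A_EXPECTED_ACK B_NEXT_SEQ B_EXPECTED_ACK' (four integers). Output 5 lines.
1000 2172 2172 1000
1018 2172 2172 1018
1172 2172 2172 1018
1356 2172 2172 1018
1356 2172 2172 1356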